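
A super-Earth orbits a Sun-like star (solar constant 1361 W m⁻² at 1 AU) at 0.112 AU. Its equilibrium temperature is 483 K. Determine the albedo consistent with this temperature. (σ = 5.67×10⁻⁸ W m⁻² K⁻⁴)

Flux at 0.112 AU: S = 1361/0.112² = 1.08×10⁵ W m⁻².
From T_eq⁴ = S(1−A)/(4σ): 1−A = 4σT_eq⁴/S.
1−A = 4 × 5.67×10⁻⁸ × (483)⁴ / 1.08×10⁵ = 0.114.

A ≈ 0.89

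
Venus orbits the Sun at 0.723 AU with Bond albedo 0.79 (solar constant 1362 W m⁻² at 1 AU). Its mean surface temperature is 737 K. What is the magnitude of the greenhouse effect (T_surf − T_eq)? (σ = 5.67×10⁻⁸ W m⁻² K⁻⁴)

ΔT ≈ 515.4 K

S = 1362/0.723² = 2606 W m⁻².
T_eq = [S(1−A)/(4σ)]^(1/4) = [2606×0.21/(4×5.67×10⁻⁸)]^(1/4) = 221.6 K.
ΔT = T_surf − T_eq = 737 − 221.6.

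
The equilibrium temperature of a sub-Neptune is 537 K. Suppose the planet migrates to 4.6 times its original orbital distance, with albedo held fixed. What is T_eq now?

T_eq ∝ L^(1/4) · d^(−1/2).
T′ = 537 / 4.6^(1/2) = 250 K.

T_eq ≈ 250 K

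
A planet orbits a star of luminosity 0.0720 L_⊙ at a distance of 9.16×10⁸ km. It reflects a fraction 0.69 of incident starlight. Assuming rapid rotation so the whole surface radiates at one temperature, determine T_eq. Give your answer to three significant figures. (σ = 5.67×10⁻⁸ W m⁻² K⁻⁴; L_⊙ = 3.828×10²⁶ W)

T_eq ≈ 43.5 K

d = 9.16×10⁸ km = 9.16×10¹¹ m.
L = 0.0720 × 3.828×10²⁶ = 2.76×10²⁵ W.
Flux: S = L/(4πd²) = 2.76×10²⁵/(4π×(9.16×10¹¹)²) = 2.61 W m⁻².
Energy balance: absorbed = emitted ⇒ πR²·S(1−A) = 4πR²·σT_eq⁴, so T_eq⁴ = S(1−A)/(4σ).
T_eq = [2.61 × 0.31 / (4 × 5.67×10⁻⁸)]^(1/4) = (3.57×10⁶)^(1/4) = 43.5 K.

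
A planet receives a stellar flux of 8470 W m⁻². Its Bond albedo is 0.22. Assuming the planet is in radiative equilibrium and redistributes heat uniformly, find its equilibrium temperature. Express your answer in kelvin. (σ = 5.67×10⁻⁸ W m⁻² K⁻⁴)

Energy balance: absorbed = emitted ⇒ πR²·S(1−A) = 4πR²·σT_eq⁴, so T_eq⁴ = S(1−A)/(4σ).
T_eq = [8470 × 0.78 / (4 × 5.67×10⁻⁸)]^(1/4) = (2.91×10¹⁰)^(1/4) = 413 K.

T_eq ≈ 413 K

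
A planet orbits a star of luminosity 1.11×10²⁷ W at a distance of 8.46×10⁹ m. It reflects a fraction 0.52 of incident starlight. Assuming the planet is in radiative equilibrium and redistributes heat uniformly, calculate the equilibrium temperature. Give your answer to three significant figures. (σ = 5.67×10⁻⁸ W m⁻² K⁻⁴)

Flux: S = L/(4πd²) = 1.11×10²⁷/(4π×(8.46×10⁹)²) = 1.23×10⁶ W m⁻².
Energy balance: absorbed = emitted ⇒ πR²·S(1−A) = 4πR²·σT_eq⁴, so T_eq⁴ = S(1−A)/(4σ).
T_eq = [1.23×10⁶ × 0.48 / (4 × 5.67×10⁻⁸)]^(1/4) = (2.61×10¹²)^(1/4) = 1270 K.

T_eq ≈ 1270 K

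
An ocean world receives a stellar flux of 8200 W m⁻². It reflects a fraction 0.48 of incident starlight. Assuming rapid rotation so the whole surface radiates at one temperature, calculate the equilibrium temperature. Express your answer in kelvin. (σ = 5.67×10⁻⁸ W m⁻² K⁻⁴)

Energy balance: absorbed = emitted ⇒ πR²·S(1−A) = 4πR²·σT_eq⁴, so T_eq⁴ = S(1−A)/(4σ).
T_eq = [8200 × 0.52 / (4 × 5.67×10⁻⁸)]^(1/4) = (1.88×10¹⁰)^(1/4) = 370 K.

T_eq ≈ 370 K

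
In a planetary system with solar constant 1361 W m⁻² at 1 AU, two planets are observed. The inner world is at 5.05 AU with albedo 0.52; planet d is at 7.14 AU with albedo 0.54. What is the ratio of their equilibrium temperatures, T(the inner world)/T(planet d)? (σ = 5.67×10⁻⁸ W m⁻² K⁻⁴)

T₁/T₂ ≈ 1.202

T_eq = [S₀(1−A)/(4σd²)]^(1/4), so T ∝ (1−A)^(1/4) / √d.
T₁ = [1361×0.48/(4×5.67×10⁻⁸×5.05²)]^(1/4) = 103.09 K.
T₂ = [1361×0.46/(4×5.67×10⁻⁸×7.14²)]^(1/4) = 85.78 K.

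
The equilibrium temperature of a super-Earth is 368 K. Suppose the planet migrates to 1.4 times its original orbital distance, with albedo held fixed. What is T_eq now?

T_eq ∝ L^(1/4) · d^(−1/2).
T′ = 368 / 1.4^(1/2) = 311 K.

T_eq ≈ 311 K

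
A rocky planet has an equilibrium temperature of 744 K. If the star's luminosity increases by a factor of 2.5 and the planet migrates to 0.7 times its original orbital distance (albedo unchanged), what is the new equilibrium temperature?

T_eq ∝ L^(1/4) · d^(−1/2).
T′ = 744 × 2.5^(1/4) / 0.7^(1/2) = 1120 K.

T_eq ≈ 1120 K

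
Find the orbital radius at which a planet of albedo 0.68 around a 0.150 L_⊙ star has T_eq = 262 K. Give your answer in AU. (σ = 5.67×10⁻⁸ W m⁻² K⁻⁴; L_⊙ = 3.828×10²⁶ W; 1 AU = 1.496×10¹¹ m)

L = 0.150 × 3.828×10²⁶ = 5.74×10²⁵ W.
From T_eq⁴ = L(1−A)/(16πσd²): d = √[L(1−A)/(16πσT_eq⁴)].
d = √[5.74×10²⁵ × 0.32 / (16π × 5.67×10⁻⁸ × (262)⁴)] = 3.70×10¹⁰ m = 0.247 AU.

d ≈ 0.247 AU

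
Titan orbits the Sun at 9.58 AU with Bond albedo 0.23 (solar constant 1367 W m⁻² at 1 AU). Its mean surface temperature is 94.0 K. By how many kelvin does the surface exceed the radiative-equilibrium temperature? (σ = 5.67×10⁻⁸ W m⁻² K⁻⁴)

ΔT ≈ 9.7 K

S = 1367/9.58² = 14.89 W m⁻².
T_eq = [S(1−A)/(4σ)]^(1/4) = [14.89×0.77/(4×5.67×10⁻⁸)]^(1/4) = 84.3 K.
ΔT = T_surf − T_eq = 94 − 84.3.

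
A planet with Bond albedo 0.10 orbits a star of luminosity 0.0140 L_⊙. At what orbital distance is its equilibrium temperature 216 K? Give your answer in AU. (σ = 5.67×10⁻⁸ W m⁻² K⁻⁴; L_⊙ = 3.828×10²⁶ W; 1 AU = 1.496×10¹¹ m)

d ≈ 0.186 AU

L = 0.0140 × 3.828×10²⁶ = 5.36×10²⁴ W.
From T_eq⁴ = L(1−A)/(16πσd²): d = √[L(1−A)/(16πσT_eq⁴)].
d = √[5.36×10²⁴ × 0.90 / (16π × 5.67×10⁻⁸ × (216)⁴)] = 2.79×10¹⁰ m = 0.186 AU.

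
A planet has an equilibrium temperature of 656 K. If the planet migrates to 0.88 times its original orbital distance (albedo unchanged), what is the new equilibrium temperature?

T_eq ∝ L^(1/4) · d^(−1/2).
T′ = 656 / 0.88^(1/2) = 699 K.

T_eq ≈ 699 K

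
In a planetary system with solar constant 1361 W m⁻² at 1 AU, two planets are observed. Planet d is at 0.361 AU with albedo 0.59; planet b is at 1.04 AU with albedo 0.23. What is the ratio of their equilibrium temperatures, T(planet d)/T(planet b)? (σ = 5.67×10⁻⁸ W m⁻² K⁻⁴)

T₁/T₂ ≈ 1.450

T_eq = [S₀(1−A)/(4σd²)]^(1/4), so T ∝ (1−A)^(1/4) / √d.
T₁ = [1361×0.41/(4×5.67×10⁻⁸×0.361²)]^(1/4) = 370.68 K.
T₂ = [1361×0.77/(4×5.67×10⁻⁸×1.04²)]^(1/4) = 255.66 K.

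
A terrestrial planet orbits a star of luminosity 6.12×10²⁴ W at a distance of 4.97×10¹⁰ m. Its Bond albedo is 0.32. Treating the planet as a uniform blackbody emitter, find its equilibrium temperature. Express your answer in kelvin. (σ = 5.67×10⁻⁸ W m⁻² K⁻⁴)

T_eq ≈ 156 K

Flux: S = L/(4πd²) = 6.12×10²⁴/(4π×(4.97×10¹⁰)²) = 197 W m⁻².
Energy balance: absorbed = emitted ⇒ πR²·S(1−A) = 4πR²·σT_eq⁴, so T_eq⁴ = S(1−A)/(4σ).
T_eq = [197 × 0.68 / (4 × 5.67×10⁻⁸)]^(1/4) = (5.91×10⁸)^(1/4) = 156 K.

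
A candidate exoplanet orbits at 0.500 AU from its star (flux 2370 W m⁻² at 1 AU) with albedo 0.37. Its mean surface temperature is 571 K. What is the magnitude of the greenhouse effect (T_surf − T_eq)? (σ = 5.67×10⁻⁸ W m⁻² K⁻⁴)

S = 2370/0.500² = 9480 W m⁻².
T_eq = [S(1−A)/(4σ)]^(1/4) = [9480×0.63/(4×5.67×10⁻⁸)]^(1/4) = 402.8 K.
ΔT = T_surf − T_eq = 571 − 402.8.

ΔT ≈ 168.2 K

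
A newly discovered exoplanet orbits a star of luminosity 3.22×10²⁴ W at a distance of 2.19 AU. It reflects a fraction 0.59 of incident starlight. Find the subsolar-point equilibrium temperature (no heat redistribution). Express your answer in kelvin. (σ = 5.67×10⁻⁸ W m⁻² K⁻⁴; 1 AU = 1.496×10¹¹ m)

d = 2.19 AU = 3.28×10¹¹ m.
Flux: S = L/(4πd²) = 3.22×10²⁴/(4π×(3.28×10¹¹)²) = 2.39 W m⁻².
At the subsolar point the surface absorbs S(1−A) and emits σT⁴ per unit area — no factor of 4, since only the local patch is in balance.
T = [2.39 × 0.41 / 5.67×10⁻⁸]^(1/4) = (1.73×10⁷)^(1/4) = 64.5 K.

T_ss ≈ 64.5 K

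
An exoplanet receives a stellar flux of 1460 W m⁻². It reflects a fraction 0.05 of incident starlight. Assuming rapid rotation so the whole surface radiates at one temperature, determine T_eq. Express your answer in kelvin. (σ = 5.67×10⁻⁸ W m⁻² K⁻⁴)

Energy balance: absorbed = emitted ⇒ πR²·S(1−A) = 4πR²·σT_eq⁴, so T_eq⁴ = S(1−A)/(4σ).
T_eq = [1460 × 0.95 / (4 × 5.67×10⁻⁸)]^(1/4) = (6.12×10⁹)^(1/4) = 280 K.

T_eq ≈ 280 K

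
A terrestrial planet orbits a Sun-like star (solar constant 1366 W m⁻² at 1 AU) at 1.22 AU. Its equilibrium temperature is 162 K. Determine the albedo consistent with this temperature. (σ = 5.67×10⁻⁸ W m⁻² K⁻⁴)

Flux at 1.22 AU: S = 1366/1.22² = 918 W m⁻².
From T_eq⁴ = S(1−A)/(4σ): 1−A = 4σT_eq⁴/S.
1−A = 4 × 5.67×10⁻⁸ × (162)⁴ / 918 = 0.170.

A ≈ 0.83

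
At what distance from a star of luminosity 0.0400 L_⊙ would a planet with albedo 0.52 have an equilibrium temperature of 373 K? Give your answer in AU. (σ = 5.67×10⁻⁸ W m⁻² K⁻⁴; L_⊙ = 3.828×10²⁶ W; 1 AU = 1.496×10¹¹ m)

d ≈ 0.0772 AU

L = 0.0400 × 3.828×10²⁶ = 1.53×10²⁵ W.
From T_eq⁴ = L(1−A)/(16πσd²): d = √[L(1−A)/(16πσT_eq⁴)].
d = √[1.53×10²⁵ × 0.48 / (16π × 5.67×10⁻⁸ × (373)⁴)] = 1.15×10¹⁰ m = 0.0772 AU.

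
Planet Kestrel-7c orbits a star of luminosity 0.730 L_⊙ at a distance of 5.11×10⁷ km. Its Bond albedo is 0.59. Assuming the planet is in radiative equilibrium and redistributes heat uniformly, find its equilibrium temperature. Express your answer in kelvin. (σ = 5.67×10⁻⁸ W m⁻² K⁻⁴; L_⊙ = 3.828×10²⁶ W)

T_eq ≈ 352 K

d = 5.11×10⁷ km = 5.11×10¹⁰ m.
L = 0.730 × 3.828×10²⁶ = 2.79×10²⁶ W.
Flux: S = L/(4πd²) = 2.79×10²⁶/(4π×(5.11×10¹⁰)²) = 8520 W m⁻².
Energy balance: absorbed = emitted ⇒ πR²·S(1−A) = 4πR²·σT_eq⁴, so T_eq⁴ = S(1−A)/(4σ).
T_eq = [8520 × 0.41 / (4 × 5.67×10⁻⁸)]^(1/4) = (1.54×10¹⁰)^(1/4) = 352 K.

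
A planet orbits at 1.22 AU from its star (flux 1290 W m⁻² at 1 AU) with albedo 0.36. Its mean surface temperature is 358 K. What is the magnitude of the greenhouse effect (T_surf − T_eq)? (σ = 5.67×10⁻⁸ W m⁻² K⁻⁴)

ΔT ≈ 135.6 K

S = 1290/1.22² = 866.7 W m⁻².
T_eq = [S(1−A)/(4σ)]^(1/4) = [866.7×0.64/(4×5.67×10⁻⁸)]^(1/4) = 222.4 K.
ΔT = T_surf − T_eq = 358 − 222.4.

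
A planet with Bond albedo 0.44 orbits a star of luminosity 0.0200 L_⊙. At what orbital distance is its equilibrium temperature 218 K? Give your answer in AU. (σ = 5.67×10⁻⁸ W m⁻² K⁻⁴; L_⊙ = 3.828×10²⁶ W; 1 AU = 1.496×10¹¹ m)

L = 0.0200 × 3.828×10²⁶ = 7.66×10²⁴ W.
From T_eq⁴ = L(1−A)/(16πσd²): d = √[L(1−A)/(16πσT_eq⁴)].
d = √[7.66×10²⁴ × 0.56 / (16π × 5.67×10⁻⁸ × (218)⁴)] = 2.58×10¹⁰ m = 0.173 AU.

d ≈ 0.173 AU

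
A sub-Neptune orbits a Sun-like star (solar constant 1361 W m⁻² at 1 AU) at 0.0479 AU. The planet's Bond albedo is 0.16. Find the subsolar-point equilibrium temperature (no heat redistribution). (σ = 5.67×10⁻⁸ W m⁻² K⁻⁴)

T_ss ≈ 1720 K

Flux at 0.0479 AU: S = 1361/0.0479² = 5.93×10⁵ W m⁻².
At the subsolar point the surface absorbs S(1−A) and emits σT⁴ per unit area — no factor of 4, since only the local patch is in balance.
T = [5.93×10⁵ × 0.84 / 5.67×10⁻⁸]^(1/4) = (8.79×10¹²)^(1/4) = 1720 K.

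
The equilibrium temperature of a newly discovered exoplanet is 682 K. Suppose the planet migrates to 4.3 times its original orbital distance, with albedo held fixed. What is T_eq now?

T_eq ≈ 329 K

T_eq ∝ L^(1/4) · d^(−1/2).
T′ = 682 / 4.3^(1/2) = 329 K.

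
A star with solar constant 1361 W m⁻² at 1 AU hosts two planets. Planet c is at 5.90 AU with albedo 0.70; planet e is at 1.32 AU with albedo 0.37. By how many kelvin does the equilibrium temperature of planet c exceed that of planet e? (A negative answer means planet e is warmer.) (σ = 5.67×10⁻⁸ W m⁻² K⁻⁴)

T_eq = [S₀(1−A)/(4σd²)]^(1/4), so T ∝ (1−A)^(1/4) / √d.
T₁ = [1361×0.30/(4×5.67×10⁻⁸×5.90²)]^(1/4) = 84.80 K.
T₂ = [1361×0.63/(4×5.67×10⁻⁸×1.32²)]^(1/4) = 215.83 K.

ΔT ≈ -131.0 K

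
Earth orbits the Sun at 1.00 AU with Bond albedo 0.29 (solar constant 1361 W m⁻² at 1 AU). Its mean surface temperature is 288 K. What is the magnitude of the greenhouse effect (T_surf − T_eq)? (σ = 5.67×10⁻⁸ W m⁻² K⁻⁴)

ΔT ≈ 32.5 K

S = 1361/1.00² = 1361 W m⁻².
T_eq = [S(1−A)/(4σ)]^(1/4) = [1361×0.71/(4×5.67×10⁻⁸)]^(1/4) = 255.5 K.
ΔT = T_surf − T_eq = 288 − 255.5.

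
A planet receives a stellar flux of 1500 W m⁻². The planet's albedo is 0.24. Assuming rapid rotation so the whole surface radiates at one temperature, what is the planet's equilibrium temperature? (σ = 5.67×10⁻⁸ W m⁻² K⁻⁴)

T_eq ≈ 266 K

Energy balance: absorbed = emitted ⇒ πR²·S(1−A) = 4πR²·σT_eq⁴, so T_eq⁴ = S(1−A)/(4σ).
T_eq = [1500 × 0.76 / (4 × 5.67×10⁻⁸)]^(1/4) = (5.03×10⁹)^(1/4) = 266 K.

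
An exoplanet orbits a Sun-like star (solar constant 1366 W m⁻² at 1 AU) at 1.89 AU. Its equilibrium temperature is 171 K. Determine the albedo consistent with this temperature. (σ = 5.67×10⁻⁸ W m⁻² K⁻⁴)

Flux at 1.89 AU: S = 1366/1.89² = 382 W m⁻².
From T_eq⁴ = S(1−A)/(4σ): 1−A = 4σT_eq⁴/S.
1−A = 4 × 5.67×10⁻⁸ × (171)⁴ / 382 = 0.507.

A ≈ 0.49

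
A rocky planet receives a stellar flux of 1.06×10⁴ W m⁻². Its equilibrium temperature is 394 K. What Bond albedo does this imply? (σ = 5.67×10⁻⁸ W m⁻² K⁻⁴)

From T_eq⁴ = S(1−A)/(4σ): 1−A = 4σT_eq⁴/S.
1−A = 4 × 5.67×10⁻⁸ × (394)⁴ / 1.06×10⁴ = 0.516.

A ≈ 0.48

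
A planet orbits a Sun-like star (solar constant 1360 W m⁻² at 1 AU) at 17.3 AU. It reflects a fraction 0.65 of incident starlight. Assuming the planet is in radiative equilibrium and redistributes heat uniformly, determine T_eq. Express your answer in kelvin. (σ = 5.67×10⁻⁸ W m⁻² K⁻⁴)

T_eq ≈ 51.5 K

Flux at 17.3 AU: S = 1360/17.3² = 4.54 W m⁻².
Energy balance: absorbed = emitted ⇒ πR²·S(1−A) = 4πR²·σT_eq⁴, so T_eq⁴ = S(1−A)/(4σ).
T_eq = [4.54 × 0.35 / (4 × 5.67×10⁻⁸)]^(1/4) = (7.01×10⁶)^(1/4) = 51.5 K.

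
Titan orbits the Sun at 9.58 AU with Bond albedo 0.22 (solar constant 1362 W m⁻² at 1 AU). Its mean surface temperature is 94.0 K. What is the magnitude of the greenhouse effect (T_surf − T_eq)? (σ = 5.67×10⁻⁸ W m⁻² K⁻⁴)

ΔT ≈ 9.5 K

S = 1362/9.58² = 14.84 W m⁻².
T_eq = [S(1−A)/(4σ)]^(1/4) = [14.84×0.78/(4×5.67×10⁻⁸)]^(1/4) = 84.5 K.
ΔT = T_surf − T_eq = 94 − 84.5.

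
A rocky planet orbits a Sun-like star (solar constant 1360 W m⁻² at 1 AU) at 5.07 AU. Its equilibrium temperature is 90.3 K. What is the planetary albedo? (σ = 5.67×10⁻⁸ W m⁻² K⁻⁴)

Flux at 5.07 AU: S = 1360/5.07² = 52.9 W m⁻².
From T_eq⁴ = S(1−A)/(4σ): 1−A = 4σT_eq⁴/S.
1−A = 4 × 5.67×10⁻⁸ × (90.3)⁴ / 52.9 = 0.285.

A ≈ 0.71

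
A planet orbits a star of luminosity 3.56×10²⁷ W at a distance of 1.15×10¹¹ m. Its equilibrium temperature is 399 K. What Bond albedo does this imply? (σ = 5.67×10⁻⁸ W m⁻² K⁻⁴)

Flux: S = L/(4πd²) = 3.56×10²⁷/(4π×(1.15×10¹¹)²) = 2.14×10⁴ W m⁻².
From T_eq⁴ = S(1−A)/(4σ): 1−A = 4σT_eq⁴/S.
1−A = 4 × 5.67×10⁻⁸ × (399)⁴ / 2.14×10⁴ = 0.268.

A ≈ 0.73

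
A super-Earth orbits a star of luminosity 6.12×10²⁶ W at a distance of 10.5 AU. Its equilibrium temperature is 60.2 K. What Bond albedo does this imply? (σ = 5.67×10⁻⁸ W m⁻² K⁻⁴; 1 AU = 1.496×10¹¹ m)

A ≈ 0.85

d = 10.5 AU = 1.57×10¹² m.
Flux: S = L/(4πd²) = 6.12×10²⁶/(4π×(1.57×10¹²)²) = 19.7 W m⁻².
From T_eq⁴ = S(1−A)/(4σ): 1−A = 4σT_eq⁴/S.
1−A = 4 × 5.67×10⁻⁸ × (60.2)⁴ / 19.7 = 0.151.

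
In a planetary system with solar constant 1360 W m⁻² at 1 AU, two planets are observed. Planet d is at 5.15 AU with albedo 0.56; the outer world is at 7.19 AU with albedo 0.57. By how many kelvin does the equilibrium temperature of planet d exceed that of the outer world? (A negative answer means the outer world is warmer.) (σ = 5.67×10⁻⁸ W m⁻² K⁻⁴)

ΔT ≈ 15.8 K

T_eq = [S₀(1−A)/(4σd²)]^(1/4), so T ∝ (1−A)^(1/4) / √d.
T₁ = [1360×0.44/(4×5.67×10⁻⁸×5.15²)]^(1/4) = 99.87 K.
T₂ = [1360×0.43/(4×5.67×10⁻⁸×7.19²)]^(1/4) = 84.04 K.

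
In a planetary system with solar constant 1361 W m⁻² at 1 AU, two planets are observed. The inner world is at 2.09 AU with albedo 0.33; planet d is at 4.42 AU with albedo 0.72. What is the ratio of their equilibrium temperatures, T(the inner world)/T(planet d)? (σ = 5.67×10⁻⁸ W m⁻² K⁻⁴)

T₁/T₂ ≈ 1.809

T_eq = [S₀(1−A)/(4σd²)]^(1/4), so T ∝ (1−A)^(1/4) / √d.
T₁ = [1361×0.67/(4×5.67×10⁻⁸×2.09²)]^(1/4) = 174.18 K.
T₂ = [1361×0.28/(4×5.67×10⁻⁸×4.42²)]^(1/4) = 96.30 K.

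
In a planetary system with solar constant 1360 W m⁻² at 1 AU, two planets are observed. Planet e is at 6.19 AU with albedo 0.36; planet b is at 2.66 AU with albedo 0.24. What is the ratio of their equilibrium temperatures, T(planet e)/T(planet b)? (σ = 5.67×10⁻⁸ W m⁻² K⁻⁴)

T₁/T₂ ≈ 0.628

T_eq = [S₀(1−A)/(4σd²)]^(1/4), so T ∝ (1−A)^(1/4) / √d.
T₁ = [1360×0.64/(4×5.67×10⁻⁸×6.19²)]^(1/4) = 100.04 K.
T₂ = [1360×0.76/(4×5.67×10⁻⁸×2.66²)]^(1/4) = 159.31 K.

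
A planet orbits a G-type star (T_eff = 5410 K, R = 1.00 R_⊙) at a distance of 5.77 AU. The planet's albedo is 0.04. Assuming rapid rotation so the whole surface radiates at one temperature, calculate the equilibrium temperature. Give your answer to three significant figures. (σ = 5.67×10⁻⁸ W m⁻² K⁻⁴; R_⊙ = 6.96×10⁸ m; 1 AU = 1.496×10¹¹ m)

R_⋆ = 1.00 × 6.96×10⁸ = 6.96×10⁸ m.
d = 5.77 AU = 8.63×10¹¹ m.
L = 4πR_⋆²σT_⋆⁴ = 4π(6.96×10⁸)² × 5.67×10⁻⁸ × (5410)⁴ = 2.96×10²⁶ W.
S = L/(4πd²) = 31.6 W m⁻².
Energy balance: absorbed = emitted ⇒ πR²·S(1−A) = 4πR²·σT_eq⁴, so T_eq⁴ = S(1−A)/(4σ).
T_eq = [31.6 × 0.96 / (4 × 5.67×10⁻⁸)]^(1/4) = (1.34×10⁸)^(1/4) = 108 K.

T_eq ≈ 108 K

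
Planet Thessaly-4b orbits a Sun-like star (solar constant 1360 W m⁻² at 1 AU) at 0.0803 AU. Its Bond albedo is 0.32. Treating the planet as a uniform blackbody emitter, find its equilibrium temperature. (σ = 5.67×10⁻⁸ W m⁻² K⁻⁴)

T_eq ≈ 892 K

Flux at 0.0803 AU: S = 1360/0.0803² = 2.11×10⁵ W m⁻².
Energy balance: absorbed = emitted ⇒ πR²·S(1−A) = 4πR²·σT_eq⁴, so T_eq⁴ = S(1−A)/(4σ).
T_eq = [2.11×10⁵ × 0.68 / (4 × 5.67×10⁻⁸)]^(1/4) = (6.32×10¹¹)^(1/4) = 892 K.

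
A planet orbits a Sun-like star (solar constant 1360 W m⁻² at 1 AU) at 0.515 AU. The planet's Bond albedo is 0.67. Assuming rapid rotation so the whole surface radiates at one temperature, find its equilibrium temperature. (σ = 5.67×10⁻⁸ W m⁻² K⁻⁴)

T_eq ≈ 294 K

Flux at 0.515 AU: S = 1360/0.515² = 5130 W m⁻².
Energy balance: absorbed = emitted ⇒ πR²·S(1−A) = 4πR²·σT_eq⁴, so T_eq⁴ = S(1−A)/(4σ).
T_eq = [5130 × 0.33 / (4 × 5.67×10⁻⁸)]^(1/4) = (7.46×10⁹)^(1/4) = 294 K.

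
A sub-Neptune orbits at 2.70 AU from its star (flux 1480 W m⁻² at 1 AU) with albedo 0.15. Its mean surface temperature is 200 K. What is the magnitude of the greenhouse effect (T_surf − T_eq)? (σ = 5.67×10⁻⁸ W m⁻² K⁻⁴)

ΔT ≈ 33.9 K

S = 1480/2.70² = 203.0 W m⁻².
T_eq = [S(1−A)/(4σ)]^(1/4) = [203.0×0.85/(4×5.67×10⁻⁸)]^(1/4) = 166.1 K.
ΔT = T_surf − T_eq = 200 − 166.1.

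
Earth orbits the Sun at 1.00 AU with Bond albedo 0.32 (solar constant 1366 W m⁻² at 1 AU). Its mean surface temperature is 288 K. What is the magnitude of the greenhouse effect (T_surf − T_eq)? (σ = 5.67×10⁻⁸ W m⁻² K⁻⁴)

S = 1366/1.00² = 1366 W m⁻².
T_eq = [S(1−A)/(4σ)]^(1/4) = [1366×0.68/(4×5.67×10⁻⁸)]^(1/4) = 253.0 K.
ΔT = T_surf − T_eq = 288 − 253.0.

ΔT ≈ 35.0 K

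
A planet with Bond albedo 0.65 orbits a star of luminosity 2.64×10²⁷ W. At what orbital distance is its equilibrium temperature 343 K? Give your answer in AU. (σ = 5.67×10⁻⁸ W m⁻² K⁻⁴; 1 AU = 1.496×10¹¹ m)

d ≈ 1.02 AU

From T_eq⁴ = L(1−A)/(16πσd²): d = √[L(1−A)/(16πσT_eq⁴)].
d = √[2.64×10²⁷ × 0.35 / (16π × 5.67×10⁻⁸ × (343)⁴)] = 1.53×10¹¹ m = 1.02 AU.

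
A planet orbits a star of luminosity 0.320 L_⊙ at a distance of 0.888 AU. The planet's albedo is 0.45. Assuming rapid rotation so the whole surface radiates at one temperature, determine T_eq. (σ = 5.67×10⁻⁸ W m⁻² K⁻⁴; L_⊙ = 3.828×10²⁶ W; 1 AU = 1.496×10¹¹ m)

T_eq ≈ 191 K

d = 0.888 AU = 1.33×10¹¹ m.
L = 0.320 × 3.828×10²⁶ = 1.22×10²⁶ W.
Flux: S = L/(4πd²) = 1.22×10²⁶/(4π×(1.33×10¹¹)²) = 552 W m⁻².
Energy balance: absorbed = emitted ⇒ πR²·S(1−A) = 4πR²·σT_eq⁴, so T_eq⁴ = S(1−A)/(4σ).
T_eq = [552 × 0.55 / (4 × 5.67×10⁻⁸)]^(1/4) = (1.34×10⁹)^(1/4) = 191 K.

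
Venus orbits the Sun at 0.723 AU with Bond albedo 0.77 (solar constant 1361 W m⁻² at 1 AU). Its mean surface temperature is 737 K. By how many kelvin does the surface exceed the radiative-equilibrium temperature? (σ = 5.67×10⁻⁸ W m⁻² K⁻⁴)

S = 1361/0.723² = 2604 W m⁻².
T_eq = [S(1−A)/(4σ)]^(1/4) = [2604×0.23/(4×5.67×10⁻⁸)]^(1/4) = 226.7 K.
ΔT = T_surf − T_eq = 737 − 226.7.

ΔT ≈ 510.3 K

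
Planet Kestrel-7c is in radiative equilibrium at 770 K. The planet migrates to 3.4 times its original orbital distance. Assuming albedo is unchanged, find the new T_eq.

T_eq ≈ 418 K

T_eq ∝ L^(1/4) · d^(−1/2).
T′ = 770 / 3.4^(1/2) = 418 K.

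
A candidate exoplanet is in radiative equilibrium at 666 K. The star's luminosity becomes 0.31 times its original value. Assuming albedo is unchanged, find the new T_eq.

T_eq ≈ 497 K

T_eq ∝ L^(1/4) · d^(−1/2).
T′ = 666 × 0.31^(1/4) = 497 K.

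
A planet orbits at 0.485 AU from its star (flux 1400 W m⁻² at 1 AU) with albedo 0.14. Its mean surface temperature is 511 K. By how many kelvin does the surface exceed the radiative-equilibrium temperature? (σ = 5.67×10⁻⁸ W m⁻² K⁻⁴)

S = 1400/0.485² = 5952 W m⁻².
T_eq = [S(1−A)/(4σ)]^(1/4) = [5952×0.86/(4×5.67×10⁻⁸)]^(1/4) = 387.6 K.
ΔT = T_surf − T_eq = 511 − 387.6.

ΔT ≈ 123.4 K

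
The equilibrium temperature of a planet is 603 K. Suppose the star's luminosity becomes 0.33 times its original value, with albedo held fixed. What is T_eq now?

T_eq ≈ 457 K

T_eq ∝ L^(1/4) · d^(−1/2).
T′ = 603 × 0.33^(1/4) = 457 K.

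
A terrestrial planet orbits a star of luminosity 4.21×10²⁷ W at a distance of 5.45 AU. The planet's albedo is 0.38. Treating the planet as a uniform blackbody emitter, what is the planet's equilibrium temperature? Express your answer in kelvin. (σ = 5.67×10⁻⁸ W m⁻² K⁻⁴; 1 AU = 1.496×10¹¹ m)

d = 5.45 AU = 8.15×10¹¹ m.
Flux: S = L/(4πd²) = 4.21×10²⁷/(4π×(8.15×10¹¹)²) = 504 W m⁻².
Energy balance: absorbed = emitted ⇒ πR²·S(1−A) = 4πR²·σT_eq⁴, so T_eq⁴ = S(1−A)/(4σ).
T_eq = [504 × 0.62 / (4 × 5.67×10⁻⁸)]^(1/4) = (1.38×10⁹)^(1/4) = 193 K.

T_eq ≈ 193 K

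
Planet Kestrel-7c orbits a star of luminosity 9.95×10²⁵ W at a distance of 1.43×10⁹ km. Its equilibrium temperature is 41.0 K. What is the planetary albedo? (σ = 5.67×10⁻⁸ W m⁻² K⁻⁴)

d = 1.43×10⁹ km = 1.43×10¹² m.
Flux: S = L/(4πd²) = 9.95×10²⁵/(4π×(1.43×10¹²)²) = 3.87 W m⁻².
From T_eq⁴ = S(1−A)/(4σ): 1−A = 4σT_eq⁴/S.
1−A = 4 × 5.67×10⁻⁸ × (41.0)⁴ / 3.87 = 0.166.

A ≈ 0.83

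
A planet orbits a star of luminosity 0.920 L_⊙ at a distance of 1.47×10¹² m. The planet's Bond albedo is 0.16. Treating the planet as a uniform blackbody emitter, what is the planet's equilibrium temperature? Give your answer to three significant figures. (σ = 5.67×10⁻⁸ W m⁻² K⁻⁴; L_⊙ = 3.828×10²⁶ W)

T_eq ≈ 83.3 K

L = 0.920 × 3.828×10²⁶ = 3.52×10²⁶ W.
Flux: S = L/(4πd²) = 3.52×10²⁶/(4π×(1.47×10¹²)²) = 13.0 W m⁻².
Energy balance: absorbed = emitted ⇒ πR²·S(1−A) = 4πR²·σT_eq⁴, so T_eq⁴ = S(1−A)/(4σ).
T_eq = [13.0 × 0.84 / (4 × 5.67×10⁻⁸)]^(1/4) = (4.80×10⁷)^(1/4) = 83.3 K.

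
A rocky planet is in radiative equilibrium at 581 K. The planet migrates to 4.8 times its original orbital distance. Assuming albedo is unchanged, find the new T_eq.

T_eq ∝ L^(1/4) · d^(−1/2).
T′ = 581 / 4.8^(1/2) = 265 K.

T_eq ≈ 265 K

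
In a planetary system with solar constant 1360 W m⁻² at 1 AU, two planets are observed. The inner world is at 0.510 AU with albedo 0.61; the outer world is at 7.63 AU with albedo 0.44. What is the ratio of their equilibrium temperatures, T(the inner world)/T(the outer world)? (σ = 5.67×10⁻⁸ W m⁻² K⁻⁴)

T_eq = [S₀(1−A)/(4σd²)]^(1/4), so T ∝ (1−A)^(1/4) / √d.
T₁ = [1360×0.39/(4×5.67×10⁻⁸×0.510²)]^(1/4) = 307.93 K.
T₂ = [1360×0.56/(4×5.67×10⁻⁸×7.63²)]^(1/4) = 87.15 K.

T₁/T₂ ≈ 3.533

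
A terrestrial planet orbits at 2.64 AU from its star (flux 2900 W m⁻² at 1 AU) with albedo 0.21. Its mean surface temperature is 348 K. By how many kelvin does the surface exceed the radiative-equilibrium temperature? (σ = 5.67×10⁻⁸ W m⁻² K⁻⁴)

S = 2900/2.64² = 416.1 W m⁻².
T_eq = [S(1−A)/(4σ)]^(1/4) = [416.1×0.79/(4×5.67×10⁻⁸)]^(1/4) = 195.1 K.
ΔT = T_surf − T_eq = 348 − 195.1.

ΔT ≈ 152.9 K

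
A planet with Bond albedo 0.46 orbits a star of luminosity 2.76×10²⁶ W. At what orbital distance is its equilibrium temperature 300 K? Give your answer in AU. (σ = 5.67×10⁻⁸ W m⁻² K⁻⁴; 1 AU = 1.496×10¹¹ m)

From T_eq⁴ = L(1−A)/(16πσd²): d = √[L(1−A)/(16πσT_eq⁴)].
d = √[2.76×10²⁶ × 0.54 / (16π × 5.67×10⁻⁸ × (300)⁴)] = 8.03×10¹⁰ m = 0.537 AU.

d ≈ 0.537 AU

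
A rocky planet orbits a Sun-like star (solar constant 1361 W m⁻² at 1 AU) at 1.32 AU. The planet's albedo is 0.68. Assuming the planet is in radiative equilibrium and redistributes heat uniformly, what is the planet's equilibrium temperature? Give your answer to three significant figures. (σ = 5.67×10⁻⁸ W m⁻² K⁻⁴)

Flux at 1.32 AU: S = 1361/1.32² = 781 W m⁻².
Energy balance: absorbed = emitted ⇒ πR²·S(1−A) = 4πR²·σT_eq⁴, so T_eq⁴ = S(1−A)/(4σ).
T_eq = [781 × 0.32 / (4 × 5.67×10⁻⁸)]^(1/4) = (1.10×10⁹)^(1/4) = 182 K.

T_eq ≈ 182 K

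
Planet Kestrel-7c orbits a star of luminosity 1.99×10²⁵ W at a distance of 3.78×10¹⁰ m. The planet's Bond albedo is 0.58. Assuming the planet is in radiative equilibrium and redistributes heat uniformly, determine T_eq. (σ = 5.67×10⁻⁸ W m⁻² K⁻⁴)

T_eq ≈ 213 K

Flux: S = L/(4πd²) = 1.99×10²⁵/(4π×(3.78×10¹⁰)²) = 1110 W m⁻².
Energy balance: absorbed = emitted ⇒ πR²·S(1−A) = 4πR²·σT_eq⁴, so T_eq⁴ = S(1−A)/(4σ).
T_eq = [1110 × 0.42 / (4 × 5.67×10⁻⁸)]^(1/4) = (2.05×10⁹)^(1/4) = 213 K.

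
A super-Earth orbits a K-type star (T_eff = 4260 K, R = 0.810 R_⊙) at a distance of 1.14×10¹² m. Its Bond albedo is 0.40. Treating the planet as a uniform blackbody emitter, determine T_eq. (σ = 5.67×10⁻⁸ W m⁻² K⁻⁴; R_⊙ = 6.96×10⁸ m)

R_⋆ = 0.810 × 6.96×10⁸ = 5.64×10⁸ m.
L = 4πR_⋆²σT_⋆⁴ = 4π(5.64×10⁸)² × 5.67×10⁻⁸ × (4260)⁴ = 7.46×10²⁵ W.
S = L/(4πd²) = 4.57 W m⁻².
Energy balance: absorbed = emitted ⇒ πR²·S(1−A) = 4πR²·σT_eq⁴, so T_eq⁴ = S(1−A)/(4σ).
T_eq = [4.57 × 0.60 / (4 × 5.67×10⁻⁸)]^(1/4) = (1.21×10⁷)^(1/4) = 59.0 K.

T_eq ≈ 59.0 K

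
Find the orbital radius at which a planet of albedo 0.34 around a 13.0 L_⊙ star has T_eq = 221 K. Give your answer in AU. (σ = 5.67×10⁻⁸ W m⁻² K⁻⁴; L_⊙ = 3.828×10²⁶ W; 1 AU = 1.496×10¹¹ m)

d ≈ 4.65 AU

L = 13.0 × 3.828×10²⁶ = 4.98×10²⁷ W.
From T_eq⁴ = L(1−A)/(16πσd²): d = √[L(1−A)/(16πσT_eq⁴)].
d = √[4.98×10²⁷ × 0.66 / (16π × 5.67×10⁻⁸ × (221)⁴)] = 6.95×10¹¹ m = 4.65 AU.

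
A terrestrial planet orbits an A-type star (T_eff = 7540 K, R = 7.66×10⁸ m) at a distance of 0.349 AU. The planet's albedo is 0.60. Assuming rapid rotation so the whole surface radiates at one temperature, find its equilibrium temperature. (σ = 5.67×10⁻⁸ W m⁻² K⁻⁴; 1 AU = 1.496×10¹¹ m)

d = 0.349 AU = 5.22×10¹⁰ m.
L = 4πR_⋆²σT_⋆⁴ = 4π(7.66×10⁸)² × 5.67×10⁻⁸ × (7540)⁴ = 1.35×10²⁷ W.
S = L/(4πd²) = 3.94×10⁴ W m⁻².
Energy balance: absorbed = emitted ⇒ πR²·S(1−A) = 4πR²·σT_eq⁴, so T_eq⁴ = S(1−A)/(4σ).
T_eq = [3.94×10⁴ × 0.40 / (4 × 5.67×10⁻⁸)]^(1/4) = (6.96×10¹⁰)^(1/4) = 514 K.

T_eq ≈ 514 K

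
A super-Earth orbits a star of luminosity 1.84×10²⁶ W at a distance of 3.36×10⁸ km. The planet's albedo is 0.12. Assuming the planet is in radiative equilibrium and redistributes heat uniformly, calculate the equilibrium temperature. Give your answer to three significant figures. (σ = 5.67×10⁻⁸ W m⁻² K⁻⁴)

T_eq ≈ 150 K

d = 3.36×10⁸ km = 3.36×10¹¹ m.
Flux: S = L/(4πd²) = 1.84×10²⁶/(4π×(3.36×10¹¹)²) = 130 W m⁻².
Energy balance: absorbed = emitted ⇒ πR²·S(1−A) = 4πR²·σT_eq⁴, so T_eq⁴ = S(1−A)/(4σ).
T_eq = [130 × 0.88 / (4 × 5.67×10⁻⁸)]^(1/4) = (5.03×10⁸)^(1/4) = 150 K.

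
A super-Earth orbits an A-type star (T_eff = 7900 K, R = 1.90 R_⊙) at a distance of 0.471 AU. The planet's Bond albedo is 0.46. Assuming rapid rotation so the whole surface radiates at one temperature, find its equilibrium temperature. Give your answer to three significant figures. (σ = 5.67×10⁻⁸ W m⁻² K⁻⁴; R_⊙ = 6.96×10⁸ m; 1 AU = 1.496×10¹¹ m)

T_eq ≈ 656 K

R_⋆ = 1.90 × 6.96×10⁸ = 1.32×10⁹ m.
d = 0.471 AU = 7.05×10¹⁰ m.
L = 4πR_⋆²σT_⋆⁴ = 4π(1.32×10⁹)² × 5.67×10⁻⁸ × (7900)⁴ = 4.85×10²⁷ W.
S = L/(4πd²) = 7.78×10⁴ W m⁻².
Energy balance: absorbed = emitted ⇒ πR²·S(1−A) = 4πR²·σT_eq⁴, so T_eq⁴ = S(1−A)/(4σ).
T_eq = [7.78×10⁴ × 0.54 / (4 × 5.67×10⁻⁸)]^(1/4) = (1.85×10¹¹)^(1/4) = 656 K.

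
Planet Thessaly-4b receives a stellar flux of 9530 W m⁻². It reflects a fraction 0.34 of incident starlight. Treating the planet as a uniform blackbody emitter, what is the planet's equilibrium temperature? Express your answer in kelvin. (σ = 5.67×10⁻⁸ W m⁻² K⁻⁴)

T_eq ≈ 408 K

Energy balance: absorbed = emitted ⇒ πR²·S(1−A) = 4πR²·σT_eq⁴, so T_eq⁴ = S(1−A)/(4σ).
T_eq = [9530 × 0.66 / (4 × 5.67×10⁻⁸)]^(1/4) = (2.77×10¹⁰)^(1/4) = 408 K.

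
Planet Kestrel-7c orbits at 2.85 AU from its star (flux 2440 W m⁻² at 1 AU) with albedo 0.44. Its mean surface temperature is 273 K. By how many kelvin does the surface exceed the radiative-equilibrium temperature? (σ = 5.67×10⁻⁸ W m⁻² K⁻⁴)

ΔT ≈ 108.0 K

S = 2440/2.85² = 300.4 W m⁻².
T_eq = [S(1−A)/(4σ)]^(1/4) = [300.4×0.56/(4×5.67×10⁻⁸)]^(1/4) = 165.0 K.
ΔT = T_surf − T_eq = 273 − 165.0.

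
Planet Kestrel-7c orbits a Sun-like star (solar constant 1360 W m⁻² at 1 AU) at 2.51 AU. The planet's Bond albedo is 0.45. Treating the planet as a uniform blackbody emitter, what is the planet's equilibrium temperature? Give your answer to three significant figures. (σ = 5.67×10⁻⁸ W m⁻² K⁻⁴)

Flux at 2.51 AU: S = 1360/2.51² = 216 W m⁻².
Energy balance: absorbed = emitted ⇒ πR²·S(1−A) = 4πR²·σT_eq⁴, so T_eq⁴ = S(1−A)/(4σ).
T_eq = [216 × 0.55 / (4 × 5.67×10⁻⁸)]^(1/4) = (5.23×10⁸)^(1/4) = 151 K.

T_eq ≈ 151 K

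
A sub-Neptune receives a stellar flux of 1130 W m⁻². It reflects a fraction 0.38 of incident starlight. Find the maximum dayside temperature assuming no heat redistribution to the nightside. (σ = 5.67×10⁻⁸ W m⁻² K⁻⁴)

T_ss ≈ 333 K

With no redistribution each surface element balances locally: S(1−A) = σT⁴.
T = [1130 × 0.62 / 5.67×10⁻⁸]^(1/4) = (1.24×10¹⁰)^(1/4) = 333 K.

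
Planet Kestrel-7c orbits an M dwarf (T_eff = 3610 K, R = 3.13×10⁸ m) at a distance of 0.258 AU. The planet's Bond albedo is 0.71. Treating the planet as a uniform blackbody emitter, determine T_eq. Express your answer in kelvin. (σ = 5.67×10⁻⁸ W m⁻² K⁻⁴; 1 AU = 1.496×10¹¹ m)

T_eq ≈ 169 K

d = 0.258 AU = 3.86×10¹⁰ m.
L = 4πR_⋆²σT_⋆⁴ = 4π(3.13×10⁸)² × 5.67×10⁻⁸ × (3610)⁴ = 1.19×10²⁵ W.
S = L/(4πd²) = 633 W m⁻².
Energy balance: absorbed = emitted ⇒ πR²·S(1−A) = 4πR²·σT_eq⁴, so T_eq⁴ = S(1−A)/(4σ).
T_eq = [633 × 0.29 / (4 × 5.67×10⁻⁸)]^(1/4) = (8.10×10⁸)^(1/4) = 169 K.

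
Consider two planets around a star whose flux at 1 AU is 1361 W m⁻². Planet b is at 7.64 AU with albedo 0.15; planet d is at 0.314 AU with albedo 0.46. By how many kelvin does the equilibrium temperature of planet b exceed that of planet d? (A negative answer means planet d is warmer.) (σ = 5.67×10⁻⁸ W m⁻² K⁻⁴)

ΔT ≈ -329.1 K

T_eq = [S₀(1−A)/(4σd²)]^(1/4), so T ∝ (1−A)^(1/4) / √d.
T₁ = [1361×0.85/(4×5.67×10⁻⁸×7.64²)]^(1/4) = 96.69 K.
T₂ = [1361×0.54/(4×5.67×10⁻⁸×0.314²)]^(1/4) = 425.78 K.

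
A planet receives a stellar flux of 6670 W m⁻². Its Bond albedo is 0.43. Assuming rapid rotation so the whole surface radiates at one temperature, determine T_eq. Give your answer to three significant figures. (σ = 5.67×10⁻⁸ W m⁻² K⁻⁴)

Energy balance: absorbed = emitted ⇒ πR²·S(1−A) = 4πR²·σT_eq⁴, so T_eq⁴ = S(1−A)/(4σ).
T_eq = [6670 × 0.57 / (4 × 5.67×10⁻⁸)]^(1/4) = (1.68×10¹⁰)^(1/4) = 360 K.

T_eq ≈ 360 K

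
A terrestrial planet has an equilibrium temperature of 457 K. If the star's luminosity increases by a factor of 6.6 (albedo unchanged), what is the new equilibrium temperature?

T_eq ∝ L^(1/4) · d^(−1/2).
T′ = 457 × 6.6^(1/4) = 732 K.

T_eq ≈ 732 K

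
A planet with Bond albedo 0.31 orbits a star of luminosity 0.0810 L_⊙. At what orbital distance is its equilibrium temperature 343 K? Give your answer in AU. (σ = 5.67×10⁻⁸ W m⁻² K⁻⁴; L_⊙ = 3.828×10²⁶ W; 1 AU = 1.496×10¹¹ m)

d ≈ 0.156 AU

L = 0.0810 × 3.828×10²⁶ = 3.10×10²⁵ W.
From T_eq⁴ = L(1−A)/(16πσd²): d = √[L(1−A)/(16πσT_eq⁴)].
d = √[3.10×10²⁵ × 0.69 / (16π × 5.67×10⁻⁸ × (343)⁴)] = 2.33×10¹⁰ m = 0.156 AU.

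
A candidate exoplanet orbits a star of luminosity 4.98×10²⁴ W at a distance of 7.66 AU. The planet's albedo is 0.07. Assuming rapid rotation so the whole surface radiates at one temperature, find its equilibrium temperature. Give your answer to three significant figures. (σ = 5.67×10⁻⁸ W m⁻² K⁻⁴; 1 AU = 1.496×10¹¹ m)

d = 7.66 AU = 1.15×10¹² m.
Flux: S = L/(4πd²) = 4.98×10²⁴/(4π×(1.15×10¹²)²) = 0.302 W m⁻².
Energy balance: absorbed = emitted ⇒ πR²·S(1−A) = 4πR²·σT_eq⁴, so T_eq⁴ = S(1−A)/(4σ).
T_eq = [0.302 × 0.93 / (4 × 5.67×10⁻⁸)]^(1/4) = (1.24×10⁶)^(1/4) = 33.4 K.

T_eq ≈ 33.4 K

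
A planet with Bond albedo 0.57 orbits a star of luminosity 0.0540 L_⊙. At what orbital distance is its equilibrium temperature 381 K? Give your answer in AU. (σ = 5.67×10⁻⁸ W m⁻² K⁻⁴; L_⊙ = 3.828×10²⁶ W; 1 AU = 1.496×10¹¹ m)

d ≈ 0.0813 AU

L = 0.0540 × 3.828×10²⁶ = 2.07×10²⁵ W.
From T_eq⁴ = L(1−A)/(16πσd²): d = √[L(1−A)/(16πσT_eq⁴)].
d = √[2.07×10²⁵ × 0.43 / (16π × 5.67×10⁻⁸ × (381)⁴)] = 1.22×10¹⁰ m = 0.0813 AU.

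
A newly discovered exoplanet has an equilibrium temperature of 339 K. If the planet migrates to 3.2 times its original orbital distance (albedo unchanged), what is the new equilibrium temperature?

T_eq ≈ 190 K

T_eq ∝ L^(1/4) · d^(−1/2).
T′ = 339 / 3.2^(1/2) = 190 K.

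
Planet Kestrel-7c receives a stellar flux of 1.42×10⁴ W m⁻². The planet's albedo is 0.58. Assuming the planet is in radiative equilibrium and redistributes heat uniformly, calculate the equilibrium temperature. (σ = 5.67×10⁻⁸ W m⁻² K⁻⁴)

T_eq ≈ 403 K

Energy balance: absorbed = emitted ⇒ πR²·S(1−A) = 4πR²·σT_eq⁴, so T_eq⁴ = S(1−A)/(4σ).
T_eq = [1.42×10⁴ × 0.42 / (4 × 5.67×10⁻⁸)]^(1/4) = (2.63×10¹⁰)^(1/4) = 403 K.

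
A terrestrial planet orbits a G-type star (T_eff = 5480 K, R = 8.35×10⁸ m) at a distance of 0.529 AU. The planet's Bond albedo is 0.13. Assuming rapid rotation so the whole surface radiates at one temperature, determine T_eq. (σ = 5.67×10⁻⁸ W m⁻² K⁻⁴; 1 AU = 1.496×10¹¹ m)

d = 0.529 AU = 7.91×10¹⁰ m.
L = 4πR_⋆²σT_⋆⁴ = 4π(8.35×10⁸)² × 5.67×10⁻⁸ × (5480)⁴ = 4.48×10²⁶ W.
S = L/(4πd²) = 5690 W m⁻².
Energy balance: absorbed = emitted ⇒ πR²·S(1−A) = 4πR²·σT_eq⁴, so T_eq⁴ = S(1−A)/(4σ).
T_eq = [5690 × 0.87 / (4 × 5.67×10⁻⁸)]^(1/4) = (2.18×10¹⁰)^(1/4) = 384 K.

T_eq ≈ 384 K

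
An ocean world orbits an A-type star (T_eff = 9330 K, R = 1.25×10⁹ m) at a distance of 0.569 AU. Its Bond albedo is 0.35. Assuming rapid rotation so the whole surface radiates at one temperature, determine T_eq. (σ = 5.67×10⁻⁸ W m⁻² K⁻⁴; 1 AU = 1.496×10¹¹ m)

d = 0.569 AU = 8.51×10¹⁰ m.
L = 4πR_⋆²σT_⋆⁴ = 4π(1.25×10⁹)² × 5.67×10⁻⁸ × (9330)⁴ = 8.44×10²⁷ W.
S = L/(4πd²) = 9.26×10⁴ W m⁻².
Energy balance: absorbed = emitted ⇒ πR²·S(1−A) = 4πR²·σT_eq⁴, so T_eq⁴ = S(1−A)/(4σ).
T_eq = [9.26×10⁴ × 0.65 / (4 × 5.67×10⁻⁸)]^(1/4) = (2.66×10¹¹)^(1/4) = 718 K.

T_eq ≈ 718 K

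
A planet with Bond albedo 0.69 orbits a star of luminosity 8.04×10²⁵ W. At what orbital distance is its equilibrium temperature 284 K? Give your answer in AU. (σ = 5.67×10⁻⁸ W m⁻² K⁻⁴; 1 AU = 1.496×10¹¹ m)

From T_eq⁴ = L(1−A)/(16πσd²): d = √[L(1−A)/(16πσT_eq⁴)].
d = √[8.04×10²⁵ × 0.31 / (16π × 5.67×10⁻⁸ × (284)⁴)] = 3.67×10¹⁰ m = 0.245 AU.

d ≈ 0.245 AU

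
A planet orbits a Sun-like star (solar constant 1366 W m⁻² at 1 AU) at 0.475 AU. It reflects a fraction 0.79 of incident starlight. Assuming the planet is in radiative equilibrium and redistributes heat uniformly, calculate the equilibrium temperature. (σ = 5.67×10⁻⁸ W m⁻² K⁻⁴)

Flux at 0.475 AU: S = 1366/0.475² = 6050 W m⁻².
Energy balance: absorbed = emitted ⇒ πR²·S(1−A) = 4πR²·σT_eq⁴, so T_eq⁴ = S(1−A)/(4σ).
T_eq = [6050 × 0.21 / (4 × 5.67×10⁻⁸)]^(1/4) = (5.61×10⁹)^(1/4) = 274 K.

T_eq ≈ 274 K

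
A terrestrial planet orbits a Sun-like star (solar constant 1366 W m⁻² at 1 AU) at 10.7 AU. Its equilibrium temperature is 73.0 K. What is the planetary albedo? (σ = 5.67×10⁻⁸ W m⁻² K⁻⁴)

A ≈ 0.46

Flux at 10.7 AU: S = 1366/10.7² = 11.9 W m⁻².
From T_eq⁴ = S(1−A)/(4σ): 1−A = 4σT_eq⁴/S.
1−A = 4 × 5.67×10⁻⁸ × (73.0)⁴ / 11.9 = 0.540.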